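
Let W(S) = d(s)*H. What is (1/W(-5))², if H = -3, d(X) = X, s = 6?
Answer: 1/324 ≈ 0.0030864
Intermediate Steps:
W(S) = -18 (W(S) = 6*(-3) = -18)
(1/W(-5))² = (1/(-18))² = (-1/18)² = 1/324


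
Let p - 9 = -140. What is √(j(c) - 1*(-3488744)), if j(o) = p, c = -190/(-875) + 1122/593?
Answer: √3488613 ≈ 1867.8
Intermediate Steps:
c = 218884/103775 (c = -190*(-1/875) + 1122*(1/593) = 38/175 + 1122/593 = 218884/103775 ≈ 2.1092)
p = -131 (p = 9 - 140 = -131)
j(o) = -131
√(j(c) - 1*(-3488744)) = √(-131 - 1*(-3488744)) = √(-131 + 3488744) = √3488613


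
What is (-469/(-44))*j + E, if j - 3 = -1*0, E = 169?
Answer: 8843/44 ≈ 200.98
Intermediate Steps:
j = 3 (j = 3 - 1*0 = 3 + 0 = 3)
(-469/(-44))*j + E = -469/(-44)*3 + 169 = -469*(-1/44)*3 + 169 = (469/44)*3 + 169 = 1407/44 + 169 = 8843/44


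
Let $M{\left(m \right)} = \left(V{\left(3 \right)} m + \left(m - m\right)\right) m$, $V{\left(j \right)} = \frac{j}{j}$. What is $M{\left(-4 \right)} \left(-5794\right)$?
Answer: $-92704$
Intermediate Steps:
$V{\left(j \right)} = 1$
$M{\left(m \right)} = m^{2}$ ($M{\left(m \right)} = \left(1 m + \left(m - m\right)\right) m = \left(m + 0\right) m = m m = m^{2}$)
$M{\left(-4 \right)} \left(-5794\right) = \left(-4\right)^{2} \left(-5794\right) = 16 \left(-5794\right) = -92704$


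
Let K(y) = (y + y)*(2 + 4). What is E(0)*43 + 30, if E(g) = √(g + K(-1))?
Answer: 30 + 86*I*√3 ≈ 30.0 + 148.96*I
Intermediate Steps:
K(y) = 12*y (K(y) = (2*y)*6 = 12*y)
E(g) = √(-12 + g) (E(g) = √(g + 12*(-1)) = √(g - 12) = √(-12 + g))
E(0)*43 + 30 = √(-12 + 0)*43 + 30 = √(-12)*43 + 30 = (2*I*√3)*43 + 30 = 86*I*√3 + 30 = 30 + 86*I*√3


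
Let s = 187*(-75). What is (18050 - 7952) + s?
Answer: -3927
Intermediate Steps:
s = -14025
(18050 - 7952) + s = (18050 - 7952) - 14025 = 10098 - 14025 = -3927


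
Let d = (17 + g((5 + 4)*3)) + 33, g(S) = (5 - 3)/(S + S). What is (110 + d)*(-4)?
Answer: -17284/27 ≈ -640.15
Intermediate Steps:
g(S) = 1/S (g(S) = 2/((2*S)) = 2*(1/(2*S)) = 1/S)
d = 1351/27 (d = (17 + 1/((5 + 4)*3)) + 33 = (17 + 1/(9*3)) + 33 = (17 + 1/27) + 33 = 460/27 + 33 = 1351/27 ≈ 50.037)
(110 + d)*(-4) = (110 + 1351/27)*(-4) = (4321/27)*(-4) = -17284/27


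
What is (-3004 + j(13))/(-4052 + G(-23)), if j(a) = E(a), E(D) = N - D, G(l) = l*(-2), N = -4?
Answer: 3021/4006 ≈ 0.75412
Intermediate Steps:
G(l) = -2*l
E(D) = -4 - D
j(a) = -4 - a
(-3004 + j(13))/(-4052 + G(-23)) = (-3004 + (-4 - 1*13))/(-4052 - 2*(-23)) = (-3004 + (-4 - 13))/(-4052 + 46) = (-3004 - 17)/(-4006) = -3021*(-1/4006) = 3021/4006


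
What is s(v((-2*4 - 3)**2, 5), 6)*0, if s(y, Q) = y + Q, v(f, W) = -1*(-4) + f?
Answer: 0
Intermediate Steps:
v(f, W) = 4 + f
s(y, Q) = Q + y
s(v((-2*4 - 3)**2, 5), 6)*0 = (6 + (4 + (-2*4 - 3)**2))*0 = (6 + (4 + (-8 - 3)**2))*0 = (6 + (4 + (-11)**2))*0 = (6 + (4 + 121))*0 = (6 + 125)*0 = 131*0 = 0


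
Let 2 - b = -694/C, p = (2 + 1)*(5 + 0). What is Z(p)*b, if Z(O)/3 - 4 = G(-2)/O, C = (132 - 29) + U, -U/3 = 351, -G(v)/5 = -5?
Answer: 10251/475 ≈ 21.581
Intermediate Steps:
G(v) = 25 (G(v) = -5*(-5) = 25)
U = -1053 (U = -3*351 = -1053)
C = -950 (C = (132 - 29) - 1053 = 103 - 1053 = -950)
p = 15 (p = 3*5 = 15)
Z(O) = 12 + 75/O (Z(O) = 12 + 3*(25/O) = 12 + 75/O)
b = 603/475 (b = 2 - (-694)/(-950) = 2 - (-694)*(-1)/950 = 2 - 1*347/475 = 2 - 347/475 = 603/475 ≈ 1.2695)
Z(p)*b = (12 + 75/15)*(603/475) = (12 + 75*(1/15))*(603/475) = (12 + 5)*(603/475) = 17*(603/475) = 10251/475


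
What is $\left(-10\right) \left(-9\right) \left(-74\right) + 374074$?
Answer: $367414$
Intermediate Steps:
$\left(-10\right) \left(-9\right) \left(-74\right) + 374074 = 90 \left(-74\right) + 374074 = -6660 + 374074 = 367414$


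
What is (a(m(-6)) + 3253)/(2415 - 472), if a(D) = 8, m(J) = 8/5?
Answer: 3261/1943 ≈ 1.6783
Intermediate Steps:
m(J) = 8/5 (m(J) = 8*(⅕) = 8/5)
(a(m(-6)) + 3253)/(2415 - 472) = (8 + 3253)/(2415 - 472) = 3261/1943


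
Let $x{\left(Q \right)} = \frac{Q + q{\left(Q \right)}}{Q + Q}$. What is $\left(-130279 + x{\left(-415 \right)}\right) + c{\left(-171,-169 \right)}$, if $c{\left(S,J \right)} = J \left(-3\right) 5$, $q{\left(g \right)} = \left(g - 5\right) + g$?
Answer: $- \frac{10602627}{83} \approx -1.2774 \cdot 10^{5}$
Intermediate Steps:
$q{\left(g \right)} = -5 + 2 g$ ($q{\left(g \right)} = \left(-5 + g\right) + g = -5 + 2 g$)
$c{\left(S,J \right)} = - 15 J$ ($c{\left(S,J \right)} = - 3 J 5 = - 15 J$)
$x{\left(Q \right)} = \frac{-5 + 3 Q}{2 Q}$ ($x{\left(Q \right)} = \frac{Q + \left(-5 + 2 Q\right)}{Q + Q} = \frac{-5 + 3 Q}{2 Q}$)
$\left(-130279 + x{\left(-415 \right)}\right) + c{\left(-171,-169 \right)} = \left(-130279 + \frac{-5 + 3 \left(-415\right)}{2 \left(-415\right)}\right) - -2535 = \left(-130279 + \frac{1}{2} \left(- \frac{1}{415}\right) \left(-5 - 1245\right)\right) + 2535 = \left(-130279 + \frac{1}{2} \left(- \frac{1}{415}\right) \left(-1250\right)\right) + 2535 = \left(-130279 + \frac{125}{83}\right) + 2535 = - \frac{10813032}{83} + 2535 = - \frac{10602627}{83}$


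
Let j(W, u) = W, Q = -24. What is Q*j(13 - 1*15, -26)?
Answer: 48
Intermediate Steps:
Q*j(13 - 1*15, -26) = -24*(13 - 1*15) = -24*(13 - 15) = -24*(-2) = 48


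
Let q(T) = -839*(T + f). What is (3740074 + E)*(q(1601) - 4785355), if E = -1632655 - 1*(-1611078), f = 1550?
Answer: -27624877826868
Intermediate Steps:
q(T) = -1300450 - 839*T (q(T) = -839*(T + 1550) = -839*(1550 + T) = -1300450 - 839*T)
E = -21577 (E = -1632655 + 1611078 = -21577)
(3740074 + E)*(q(1601) - 4785355) = (3740074 - 21577)*((-1300450 - 839*1601) - 4785355) = 3718497*((-1300450 - 1343239) - 4785355) = 3718497*(-2643689 - 4785355) = 3718497*(-7429044) = -27624877826868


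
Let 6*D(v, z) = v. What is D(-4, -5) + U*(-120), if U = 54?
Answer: -19442/3 ≈ -6480.7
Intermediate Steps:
D(v, z) = v/6
D(-4, -5) + U*(-120) = (1/6)*(-4) + 54*(-120) = -2/3 - 6480 = -19442/3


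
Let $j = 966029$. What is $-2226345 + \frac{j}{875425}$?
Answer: $- \frac{1948997105596}{875425} \approx -2.2263 \cdot 10^{6}$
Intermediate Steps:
$-2226345 + \frac{j}{875425} = -2226345 + \frac{966029}{875425} = - \frac{1948997105596}{875425}$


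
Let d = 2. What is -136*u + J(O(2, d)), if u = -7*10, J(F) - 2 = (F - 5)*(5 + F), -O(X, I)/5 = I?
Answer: 9597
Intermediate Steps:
O(X, I) = -5*I
J(F) = 2 + (-5 + F)*(5 + F) (J(F) = 2 + (F - 5)*(5 + F) = 2 + (-5 + F)*(5 + F))
u = -70
-136*u + J(O(2, d)) = -136*(-70) + (-23 + (-5*2)²) = 9520 + (-23 + (-10)²) = 9520 + (-23 + 100) = 9520 + 77 = 9597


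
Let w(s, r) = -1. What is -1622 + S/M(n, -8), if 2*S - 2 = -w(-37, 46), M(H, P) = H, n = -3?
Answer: -3245/2 ≈ -1622.5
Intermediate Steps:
S = 3/2 (S = 1 + (-1*(-1))/2 = 1 + (½)*1 = 1 + ½ = 3/2 ≈ 1.5000)
-1622 + S/M(n, -8) = -1622 + (3/2)/(-3) = -1622 + (3/2)*(-⅓) = -1622 - ½ = -3245/2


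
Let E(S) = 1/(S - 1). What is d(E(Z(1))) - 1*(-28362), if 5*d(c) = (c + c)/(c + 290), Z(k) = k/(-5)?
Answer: 49208068/1735 ≈ 28362.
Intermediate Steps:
Z(k) = -k/5 (Z(k) = k*(-⅕) = -k/5)
E(S) = 1/(-1 + S)
d(c) = 2*c/(5*(290 + c)) (d(c) = ((c + c)/(c + 290))/5 = ((2*c)/(290 + c))/5 = (2*c/(290 + c))/5 = 2*c/(5*(290 + c)))
d(E(Z(1))) - 1*(-28362) = 2/(5*(-1 - ⅕*1)*(290 + 1/(-1 - ⅕*1))) - 1*(-28362) = 2/(5*(-1 - ⅕)*(290 + 1/(-1 - ⅕))) + 28362 = 2/(5*(-6/5)*(290 + 1/(-6/5))) + 28362 = (⅖)*(-⅚)/(290 - ⅚) + 28362 = (⅖)*(-⅚)/(1735/6) + 28362 = (⅖)*(-⅚)*(6/1735) + 28362 = -2/1735 + 28362 = 49208068/1735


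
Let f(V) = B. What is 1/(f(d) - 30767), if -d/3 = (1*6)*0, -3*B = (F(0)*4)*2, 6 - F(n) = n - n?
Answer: -1/30783 ≈ -3.2485e-5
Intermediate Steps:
F(n) = 6 (F(n) = 6 - (n - n) = 6 - 1*0 = 6 + 0 = 6)
B = -16 (B = -6*4*2/3 = -8*2 = -1/3*48 = -16)
d = 0 (d = -3*1*6*0 = -18*0 = -3*0 = 0)
f(V) = -16
1/(f(d) - 30767) = 1/(-16 - 30767) = 1/(-30783) = -1/30783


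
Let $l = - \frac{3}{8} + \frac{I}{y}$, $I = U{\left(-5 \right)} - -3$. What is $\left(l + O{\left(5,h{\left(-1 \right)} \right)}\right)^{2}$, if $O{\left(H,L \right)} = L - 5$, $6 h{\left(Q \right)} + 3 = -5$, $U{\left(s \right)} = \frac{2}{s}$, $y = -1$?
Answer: $\frac{1247689}{14400} \approx 86.645$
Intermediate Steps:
$h{\left(Q \right)} = - \frac{4}{3}$ ($h{\left(Q \right)} = - \frac{1}{2} + \frac{1}{6} \left(-5\right) = - \frac{1}{2} - \frac{5}{6} = - \frac{4}{3}$)
$O{\left(H,L \right)} = -5 + L$ ($O{\left(H,L \right)} = L - 5 = -5 + L$)
$I = \frac{13}{5}$ ($I = \frac{2}{-5} - -3 = 2 \left(- \frac{1}{5}\right) + 3 = - \frac{2}{5} + 3 = \frac{13}{5} \approx 2.6$)
$l = - \frac{119}{40}$ ($l = - \frac{3}{8} + \frac{13}{5 \left(-1\right)} = \left(-3\right) \frac{1}{8} + \frac{13}{5} \left(-1\right) = - \frac{3}{8} - \frac{13}{5} = - \frac{119}{40} \approx -2.975$)
$\left(l + O{\left(5,h{\left(-1 \right)} \right)}\right)^{2} = \left(- \frac{119}{40} - \frac{19}{3}\right)^{2} = \left(- \frac{1117}{120}\right)^{2} = \frac{1247689}{14400}$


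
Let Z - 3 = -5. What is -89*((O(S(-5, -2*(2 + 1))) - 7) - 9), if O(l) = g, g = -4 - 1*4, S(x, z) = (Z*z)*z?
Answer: 2136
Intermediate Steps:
Z = -2 (Z = 3 - 5 = -2)
S(x, z) = -2*z**2 (S(x, z) = (-2*z)*z = -2*z**2)
g = -8 (g = -4 - 4 = -8)
O(l) = -8
-89*((O(S(-5, -2*(2 + 1))) - 7) - 9) = -89*((-8 - 7) - 9) = -89*(-15 - 9) = -89*(-24) = 2136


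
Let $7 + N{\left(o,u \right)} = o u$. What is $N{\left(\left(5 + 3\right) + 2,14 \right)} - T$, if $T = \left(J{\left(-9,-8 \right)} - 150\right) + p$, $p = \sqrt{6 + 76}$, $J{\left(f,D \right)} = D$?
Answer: $291 - \sqrt{82} \approx 281.94$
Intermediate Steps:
$p = \sqrt{82} \approx 9.0554$
$N{\left(o,u \right)} = -7 + o u$
$T = -158 + \sqrt{82}$ ($T = \left(-8 - 150\right) + \sqrt{82} = -158 + \sqrt{82} \approx -148.94$)
$N{\left(\left(5 + 3\right) + 2,14 \right)} - T = \left(-7 + \left(\left(5 + 3\right) + 2\right) 14\right) - \left(-158 + \sqrt{82}\right) = \left(-7 + \left(8 + 2\right) 14\right) + \left(158 - \sqrt{82}\right) = \left(-7 + 10 \cdot 14\right) + \left(158 - \sqrt{82}\right) = \left(-7 + 140\right) + \left(158 - \sqrt{82}\right) = 133 + \left(158 - \sqrt{82}\right) = 291 - \sqrt{82}$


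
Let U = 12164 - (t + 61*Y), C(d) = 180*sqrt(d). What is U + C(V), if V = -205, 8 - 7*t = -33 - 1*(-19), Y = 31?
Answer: 71889/7 + 180*I*sqrt(205) ≈ 10270.0 + 2577.2*I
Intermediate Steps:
t = 22/7 (t = 8/7 - (-33 - 1*(-19))/7 = 8/7 - (-33 + 19)/7 = 8/7 - 1/7*(-14) = 8/7 + 2 = 22/7 ≈ 3.1429)
U = 71889/7 (U = 12164 - (22/7 + 61*31) = 12164 - (22/7 + 1891) = 12164 - 1*13259/7 = 12164 - 13259/7 = 71889/7 ≈ 10270.)
U + C(V) = 71889/7 + 180*sqrt(-205) = 71889/7 + 180*(I*sqrt(205)) = 71889/7 + 180*I*sqrt(205)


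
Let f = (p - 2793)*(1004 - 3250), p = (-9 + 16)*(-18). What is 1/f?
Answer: 1/6556074 ≈ 1.5253e-7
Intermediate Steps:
p = -126 (p = 7*(-18) = -126)
f = 6556074 (f = (-126 - 2793)*(1004 - 3250) = -2919*(-2246) = 6556074)
1/f = 1/6556074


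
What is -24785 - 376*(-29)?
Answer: -13881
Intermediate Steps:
-24785 - 376*(-29) = -24785 + 10904 = -13881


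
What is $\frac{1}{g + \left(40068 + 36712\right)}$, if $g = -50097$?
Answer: $\frac{1}{26683} \approx 3.7477 \cdot 10^{-5}$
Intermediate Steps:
$\frac{1}{g + \left(40068 + 36712\right)} = \frac{1}{-50097 + \left(40068 + 36712\right)} = \frac{1}{-50097 + 76780} = \frac{1}{26683}$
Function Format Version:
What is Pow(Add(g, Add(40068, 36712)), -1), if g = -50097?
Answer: Rational(1, 26683) ≈ 3.7477e-5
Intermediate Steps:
Pow(Add(g, Add(40068, 36712)), -1) = Pow(Add(-50097, Add(40068, 36712)), -1) = Pow(Add(-50097, 76780), -1) = Pow(26683, -1) = Rational(1, 26683)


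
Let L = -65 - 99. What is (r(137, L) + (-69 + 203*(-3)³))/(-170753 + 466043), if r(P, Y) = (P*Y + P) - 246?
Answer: -28127/295290 ≈ -0.095252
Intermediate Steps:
L = -164
r(P, Y) = -246 + P + P*Y (r(P, Y) = (P + P*Y) - 246 = -246 + P + P*Y)
(r(137, L) + (-69 + 203*(-3)³))/(-170753 + 466043) = ((-246 + 137 + 137*(-164)) + (-69 + 203*(-3)³))/(-170753 + 466043) = ((-246 + 137 - 22468) + (-69 + 203*(-27)))/295290 = (-22577 + (-69 - 5481))*(1/295290) = (-22577 - 5550)*(1/295290) = -28127*1/295290 = -28127/295290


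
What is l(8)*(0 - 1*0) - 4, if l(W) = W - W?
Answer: -4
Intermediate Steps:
l(W) = 0
l(8)*(0 - 1*0) - 4 = 0*(0 - 1*0) - 4 = 0*(0 + 0) - 4 = 0*0 - 4 = 0 - 4 = -4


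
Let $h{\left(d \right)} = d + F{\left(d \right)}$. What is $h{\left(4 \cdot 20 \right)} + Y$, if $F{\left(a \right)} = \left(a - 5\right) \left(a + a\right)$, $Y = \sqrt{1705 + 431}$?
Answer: $12080 + 2 \sqrt{534} \approx 12126.0$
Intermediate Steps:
$Y = 2 \sqrt{534}$ ($Y = \sqrt{2136} = 2 \sqrt{534} \approx 46.217$)
$F{\left(a \right)} = 2 a \left(-5 + a\right)$ ($F{\left(a \right)} = \left(-5 + a\right) 2 a = 2 a \left(-5 + a\right)$)
$h{\left(d \right)} = d + 2 d \left(-5 + d\right)$
$h{\left(4 \cdot 20 \right)} + Y = 4 \cdot 20 \left(-9 + 2 \cdot 4 \cdot 20\right) + 2 \sqrt{534} = 80 \left(-9 + 2 \cdot 80\right) + 2 \sqrt{534} = 80 \left(-9 + 160\right) + 2 \sqrt{534} = 80 \cdot 151 + 2 \sqrt{534} = 12080 + 2 \sqrt{534}$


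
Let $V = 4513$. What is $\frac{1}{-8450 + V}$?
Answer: $- \frac{1}{3937} \approx -0.000254$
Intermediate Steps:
$\frac{1}{-8450 + V} = \frac{1}{-8450 + 4513} = \frac{1}{-3937} = - \frac{1}{3937}$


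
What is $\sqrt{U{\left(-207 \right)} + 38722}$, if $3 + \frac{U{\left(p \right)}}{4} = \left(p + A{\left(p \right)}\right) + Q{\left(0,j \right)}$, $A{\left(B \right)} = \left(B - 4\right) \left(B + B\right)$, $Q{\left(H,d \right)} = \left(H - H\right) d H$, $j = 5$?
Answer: $\sqrt{387298} \approx 622.33$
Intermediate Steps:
$Q{\left(H,d \right)} = 0$ ($Q{\left(H,d \right)} = 0 d H = 0 H = 0$)
$A{\left(B \right)} = 2 B \left(-4 + B\right)$ ($A{\left(B \right)} = \left(-4 + B\right) 2 B = 2 B \left(-4 + B\right)$)
$U{\left(p \right)} = -12 + 4 p + 8 p \left(-4 + p\right)$ ($U{\left(p \right)} = -12 + 4 \left(\left(p + 2 p \left(-4 + p\right)\right) + 0\right) = -12 + 4 \left(p + 2 p \left(-4 + p\right)\right) = -12 + \left(4 p + 8 p \left(-4 + p\right)\right) = -12 + 4 p + 8 p \left(-4 + p\right)$)
$\sqrt{U{\left(-207 \right)} + 38722} = \sqrt{\left(-12 - -5796 + 8 \left(-207\right)^{2}\right) + 38722} = \sqrt{\left(-12 + 5796 + 8 \cdot 42849\right) + 38722} = \sqrt{\left(-12 + 5796 + 342792\right) + 38722} = \sqrt{348576 + 38722} = \sqrt{387298}$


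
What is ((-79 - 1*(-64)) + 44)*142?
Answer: 4118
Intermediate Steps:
((-79 - 1*(-64)) + 44)*142 = ((-79 + 64) + 44)*142 = (-15 + 44)*142 = 29*142 = 4118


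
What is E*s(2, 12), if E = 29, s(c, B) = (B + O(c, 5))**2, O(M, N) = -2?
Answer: 2900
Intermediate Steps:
s(c, B) = (-2 + B)**2 (s(c, B) = (B - 2)**2 = (-2 + B)**2)
E*s(2, 12) = 29*(-2 + 12)**2 = 29*10**2 = 29*100 = 2900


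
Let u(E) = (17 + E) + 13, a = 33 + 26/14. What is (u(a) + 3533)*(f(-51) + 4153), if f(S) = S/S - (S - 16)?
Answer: 15186555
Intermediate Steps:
a = 244/7 (a = 33 + 26*(1/14) = 33 + 13/7 = 244/7 ≈ 34.857)
f(S) = 17 - S (f(S) = 1 - (-16 + S) = 1 + (16 - S) = 17 - S)
u(E) = 30 + E
(u(a) + 3533)*(f(-51) + 4153) = ((30 + 244/7) + 3533)*((17 - 1*(-51)) + 4153) = (454/7 + 3533)*((17 + 51) + 4153) = 25185*(68 + 4153)/7 = (25185/7)*4221 = 15186555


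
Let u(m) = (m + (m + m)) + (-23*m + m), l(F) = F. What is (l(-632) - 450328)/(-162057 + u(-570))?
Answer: 150320/50409 ≈ 2.9820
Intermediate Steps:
u(m) = -19*m (u(m) = (m + 2*m) - 22*m = 3*m - 22*m = -19*m)
(l(-632) - 450328)/(-162057 + u(-570)) = (-632 - 450328)/(-162057 - 19*(-570)) = -450960/(-162057 + 10830) = -450960/(-151227) = -450960*(-1/151227) = 150320/50409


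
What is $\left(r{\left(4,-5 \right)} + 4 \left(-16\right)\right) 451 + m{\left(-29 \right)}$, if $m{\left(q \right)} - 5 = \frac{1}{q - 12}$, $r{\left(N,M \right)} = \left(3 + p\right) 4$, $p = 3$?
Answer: $- \frac{739436}{41} \approx -18035.0$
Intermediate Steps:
$r{\left(N,M \right)} = 24$ ($r{\left(N,M \right)} = \left(3 + 3\right) 4 = 6 \cdot 4 = 24$)
$m{\left(q \right)} = 5 + \frac{1}{-12 + q}$ ($m{\left(q \right)} = 5 + \frac{1}{q - 12} = 5 + \frac{1}{-12 + q}$)
$\left(r{\left(4,-5 \right)} + 4 \left(-16\right)\right) 451 + m{\left(-29 \right)} = \left(24 + 4 \left(-16\right)\right) 451 + \frac{-59 + 5 \left(-29\right)}{-12 - 29} = \left(24 - 64\right) 451 + \frac{-59 - 145}{-41} = \left(-40\right) 451 - - \frac{204}{41} = -18040 + \frac{204}{41} = - \frac{739436}{41}$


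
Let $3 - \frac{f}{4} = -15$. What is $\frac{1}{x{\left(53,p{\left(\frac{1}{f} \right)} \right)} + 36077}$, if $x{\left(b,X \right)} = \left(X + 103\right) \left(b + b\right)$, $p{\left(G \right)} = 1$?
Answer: $\frac{1}{47101} \approx 2.1231 \cdot 10^{-5}$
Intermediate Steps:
$f = 72$ ($f = 12 - -60 = 12 + 60 = 72$)
$x{\left(b,X \right)} = 2 b \left(103 + X\right)$ ($x{\left(b,X \right)} = \left(103 + X\right) 2 b = 2 b \left(103 + X\right)$)
$\frac{1}{x{\left(53,p{\left(\frac{1}{f} \right)} \right)} + 36077} = \frac{1}{2 \cdot 53 \left(103 + 1\right) + 36077} = \frac{1}{2 \cdot 53 \cdot 104 + 36077} = \frac{1}{11024 + 36077} = \frac{1}{47101}$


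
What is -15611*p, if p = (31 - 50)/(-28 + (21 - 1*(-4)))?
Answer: -296609/3 ≈ -98870.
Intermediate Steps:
p = 19/3 (p = -19/(-28 + (21 + 4)) = -19/(-28 + 25) = -19/(-3) = -19*(-⅓) = 19/3 ≈ 6.3333)
-15611*p = -15611*19/3 = -296609/3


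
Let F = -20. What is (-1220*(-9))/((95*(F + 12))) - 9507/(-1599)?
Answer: -172195/20254 ≈ -8.5018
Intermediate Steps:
(-1220*(-9))/((95*(F + 12))) - 9507/(-1599) = (-1220*(-9))/((95*(-20 + 12))) - 9507/(-1599) = 10980/((95*(-8))) - 9507*(-1/1599) = 10980/(-760) + 3169/533 = 10980*(-1/760) + 3169/533 = -549/38 + 3169/533 = -172195/20254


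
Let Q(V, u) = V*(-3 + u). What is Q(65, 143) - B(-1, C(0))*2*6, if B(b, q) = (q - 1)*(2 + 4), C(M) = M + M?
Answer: 9172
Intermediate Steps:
C(M) = 2*M
B(b, q) = -6 + 6*q (B(b, q) = (-1 + q)*6 = -6 + 6*q)
Q(65, 143) - B(-1, C(0))*2*6 = 65*(-3 + 143) - (-6 + 6*(2*0))*2*6 = 65*140 - (-6 + 6*0)*2*6 = 9100 - (-6 + 0)*2*6 = 9100 - (-6*2)*6 = 9100 - (-12)*6 = 9100 - 1*(-72) = 9100 + 72 = 9172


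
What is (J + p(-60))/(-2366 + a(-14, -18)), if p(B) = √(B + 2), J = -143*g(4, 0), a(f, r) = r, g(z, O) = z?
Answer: 143/596 - I*√58/2384 ≈ 0.23993 - 0.0031945*I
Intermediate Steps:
J = -572 (J = -143*4 = -572)
p(B) = √(2 + B)
(J + p(-60))/(-2366 + a(-14, -18)) = (-572 + √(2 - 60))/(-2366 - 18) = (-572 + √(-58))/(-2384) = (-572 + I*√58)*(-1/2384) = 143/596 - I*√58/2384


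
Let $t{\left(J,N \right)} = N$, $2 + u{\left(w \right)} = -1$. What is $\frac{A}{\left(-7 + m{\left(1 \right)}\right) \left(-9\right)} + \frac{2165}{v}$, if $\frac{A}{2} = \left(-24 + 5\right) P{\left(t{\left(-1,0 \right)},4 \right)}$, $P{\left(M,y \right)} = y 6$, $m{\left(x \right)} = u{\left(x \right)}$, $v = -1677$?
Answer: $- \frac{31931}{2795} \approx -11.424$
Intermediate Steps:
$u{\left(w \right)} = -3$ ($u{\left(w \right)} = -2 - 1 = -3$)
$m{\left(x \right)} = -3$
$P{\left(M,y \right)} = 6 y$
$A = -912$ ($A = 2 \left(-24 + 5\right) 6 \cdot 4 = 2 \left(\left(-19\right) 24\right) = 2 \left(-456\right) = -912$)
$\frac{A}{\left(-7 + m{\left(1 \right)}\right) \left(-9\right)} + \frac{2165}{v} = - \frac{912}{\left(-7 - 3\right) \left(-9\right)} + \frac{2165}{-1677} = - \frac{912}{\left(-10\right) \left(-9\right)} + 2165 \left(- \frac{1}{1677}\right) = - \frac{912}{90} - \frac{2165}{1677} = \left(-912\right) \frac{1}{90} - \frac{2165}{1677} = - \frac{152}{15} - \frac{2165}{1677} = - \frac{31931}{2795}$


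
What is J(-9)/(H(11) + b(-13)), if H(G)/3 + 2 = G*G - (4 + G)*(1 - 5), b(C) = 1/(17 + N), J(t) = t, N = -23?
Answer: -54/3221 ≈ -0.016765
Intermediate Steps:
b(C) = -⅙ (b(C) = 1/(17 - 23) = 1/(-6) = -⅙)
H(G) = 42 + 3*G² + 12*G (H(G) = -6 + 3*(G*G - (4 + G)*(1 - 5)) = -6 + 3*(G² - (4 + G)*(-4)) = -6 + 3*(G² - (-16 - 4*G)) = -6 + 3*(G² + (16 + 4*G)) = -6 + 3*(16 + G² + 4*G) = -6 + (48 + 3*G² + 12*G) = 42 + 3*G² + 12*G)
J(-9)/(H(11) + b(-13)) = -9/((42 + 3*11² + 12*11) - ⅙) = -9/((42 + 3*121 + 132) - ⅙) = -9/((42 + 363 + 132) - ⅙) = -9/(537 - ⅙) = -9/3221/6 = -9*6/3221 = -54/3221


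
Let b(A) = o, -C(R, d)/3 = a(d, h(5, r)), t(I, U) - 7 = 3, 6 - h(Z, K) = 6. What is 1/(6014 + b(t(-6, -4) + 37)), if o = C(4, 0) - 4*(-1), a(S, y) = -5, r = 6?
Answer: 1/6033 ≈ 0.00016575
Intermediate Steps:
h(Z, K) = 0 (h(Z, K) = 6 - 1*6 = 6 - 6 = 0)
t(I, U) = 10 (t(I, U) = 7 + 3 = 10)
C(R, d) = 15 (C(R, d) = -3*(-5) = 15)
o = 19 (o = 15 - 4*(-1) = 15 + 4 = 19)
b(A) = 19
1/(6014 + b(t(-6, -4) + 37)) = 1/(6014 + 19) = 1/6033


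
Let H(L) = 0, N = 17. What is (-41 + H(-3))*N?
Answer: -697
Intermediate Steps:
(-41 + H(-3))*N = (-41 + 0)*17 = -41*17 = -697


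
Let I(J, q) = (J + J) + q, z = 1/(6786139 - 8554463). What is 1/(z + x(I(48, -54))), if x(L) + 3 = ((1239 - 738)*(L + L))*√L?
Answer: 9380911075252/232598546644471700596823 + 131595395757585984*√42/232598546644471700596823 ≈ 3.6666e-6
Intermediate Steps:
z = -1/1768324 (z = 1/(-1768324) = -1/1768324 ≈ -5.6551e-7)
I(J, q) = q + 2*J (I(J, q) = 2*J + q = q + 2*J)
x(L) = -3 + 1002*L^(3/2) (x(L) = -3 + ((1239 - 738)*(L + L))*√L = -3 + (501*(2*L))*√L = -3 + (1002*L)*√L = -3 + 1002*L^(3/2))
1/(z + x(I(48, -54))) = 1/(-1/1768324 + (-3 + 1002*(-54 + 2*48)^(3/2))) = 1/(-1/1768324 + (-3 + 1002*(-54 + 96)^(3/2))) = 1/(-1/1768324 + (-3 + 1002*42^(3/2))) = 1/(-1/1768324 + (-3 + 1002*(42*√42))) = 1/(-1/1768324 + (-3 + 42084*√42)) = 1/(-5304973/1768324 + 42084*√42)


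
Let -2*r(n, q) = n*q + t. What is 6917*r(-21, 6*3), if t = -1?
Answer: 2621543/2 ≈ 1.3108e+6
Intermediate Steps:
r(n, q) = ½ - n*q/2 (r(n, q) = -(n*q - 1)/2 = -(-1 + n*q)/2 = ½ - n*q/2)
6917*r(-21, 6*3) = 6917*(½ - ½*(-21)*6*3) = 6917*(½ - ½*(-21)*18) = 6917*(½ + 189) = 6917*(379/2) = 2621543/2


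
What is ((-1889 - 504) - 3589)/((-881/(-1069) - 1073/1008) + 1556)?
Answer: -6445916064/1676411923 ≈ -3.8451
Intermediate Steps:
((-1889 - 504) - 3589)/((-881/(-1069) - 1073/1008) + 1556) = (-2393 - 3589)/((-881*(-1/1069) - 1073*1/1008) + 1556) = -5982/((881/1069 - 1073/1008) + 1556) = -5982/(-258989/1077552 + 1556) = -5982/1676411923/1077552 = -5982*1077552/1676411923 = -6445916064/1676411923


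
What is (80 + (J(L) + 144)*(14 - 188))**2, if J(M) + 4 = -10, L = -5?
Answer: 508051600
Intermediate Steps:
J(M) = -14 (J(M) = -4 - 10 = -14)
(80 + (J(L) + 144)*(14 - 188))**2 = (80 + (-14 + 144)*(14 - 188))**2 = (80 + 130*(-174))**2 = (80 - 22620)**2 = (-22540)**2 = 508051600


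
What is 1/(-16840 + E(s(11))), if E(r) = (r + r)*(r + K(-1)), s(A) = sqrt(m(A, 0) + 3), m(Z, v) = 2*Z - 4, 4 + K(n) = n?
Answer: -8399/141085352 + 5*sqrt(21)/141085352 ≈ -5.9369e-5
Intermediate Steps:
K(n) = -4 + n
m(Z, v) = -4 + 2*Z
s(A) = sqrt(-1 + 2*A) (s(A) = sqrt((-4 + 2*A) + 3) = sqrt(-1 + 2*A))
E(r) = 2*r*(-5 + r) (E(r) = (r + r)*(r + (-4 - 1)) = (2*r)*(r - 5) = (2*r)*(-5 + r) = 2*r*(-5 + r))
1/(-16840 + E(s(11))) = 1/(-16840 + 2*sqrt(-1 + 2*11)*(-5 + sqrt(-1 + 2*11))) = 1/(-16840 + 2*sqrt(-1 + 22)*(-5 + sqrt(-1 + 22))) = 1/(-16840 + 2*sqrt(21)*(-5 + sqrt(21)))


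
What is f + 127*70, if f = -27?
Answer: 8863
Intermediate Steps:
f + 127*70 = -27 + 127*70 = -27 + 8890 = 8863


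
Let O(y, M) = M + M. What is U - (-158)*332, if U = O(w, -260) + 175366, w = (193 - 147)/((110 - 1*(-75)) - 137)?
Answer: 227302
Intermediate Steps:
w = 23/24 (w = 46/((110 + 75) - 137) = 46/(185 - 137) = 46/48 = 46*(1/48) = 23/24 ≈ 0.95833)
O(y, M) = 2*M
U = 174846 (U = 2*(-260) + 175366 = -520 + 175366 = 174846)
U - (-158)*332 = 174846 - (-158)*332 = 174846 - 1*(-52456) = 174846 + 52456 = 227302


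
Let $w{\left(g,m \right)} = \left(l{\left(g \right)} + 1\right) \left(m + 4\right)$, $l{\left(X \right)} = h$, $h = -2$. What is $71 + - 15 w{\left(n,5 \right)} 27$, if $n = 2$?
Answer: $3716$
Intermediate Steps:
$l{\left(X \right)} = -2$
$w{\left(g,m \right)} = -4 - m$ ($w{\left(g,m \right)} = \left(-2 + 1\right) \left(m + 4\right) = - (4 + m) = -4 - m$)
$71 + - 15 w{\left(n,5 \right)} 27 = 71 + - 15 \left(-4 - 5\right) 27 = 71 + \left(-15\right) \left(-9\right) 27 = 71 + 135 \cdot 27 = 71 + 3645 = 3716$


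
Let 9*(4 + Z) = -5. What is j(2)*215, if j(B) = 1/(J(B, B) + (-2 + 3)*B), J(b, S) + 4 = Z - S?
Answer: -1935/77 ≈ -25.130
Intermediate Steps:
Z = -41/9 (Z = -4 + (⅑)*(-5) = -4 - 5/9 = -41/9 ≈ -4.5556)
J(b, S) = -77/9 - S (J(b, S) = -4 + (-41/9 - S) = -77/9 - S)
j(B) = -9/77 (j(B) = 1/((-77/9 - B) + (-2 + 3)*B) = 1/((-77/9 - B) + 1*B) = 1/((-77/9 - B) + B) = 1/(-77/9) = -9/77)
j(2)*215 = -9/77*215 = -1935/77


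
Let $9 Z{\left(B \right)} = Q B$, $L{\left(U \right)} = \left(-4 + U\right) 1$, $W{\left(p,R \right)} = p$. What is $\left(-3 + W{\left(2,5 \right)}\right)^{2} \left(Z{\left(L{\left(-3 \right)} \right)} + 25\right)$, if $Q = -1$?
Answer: $\frac{232}{9} \approx 25.778$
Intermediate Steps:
$L{\left(U \right)} = -4 + U$
$Z{\left(B \right)} = - \frac{B}{9}$ ($Z{\left(B \right)} = \frac{\left(-1\right) B}{9} = - \frac{B}{9}$)
$\left(-3 + W{\left(2,5 \right)}\right)^{2} \left(Z{\left(L{\left(-3 \right)} \right)} + 25\right) = \left(-3 + 2\right)^{2} \left(- \frac{-4 - 3}{9} + 25\right) = \left(-1\right)^{2} \left(\left(- \frac{1}{9}\right) \left(-7\right) + 25\right) = 1 \left(\frac{7}{9} + 25\right) = 1 \cdot \frac{232}{9} = \frac{232}{9}$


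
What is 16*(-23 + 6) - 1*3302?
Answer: -3574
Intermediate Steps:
16*(-23 + 6) - 1*3302 = 16*(-17) - 3302 = -272 - 3302 = -3574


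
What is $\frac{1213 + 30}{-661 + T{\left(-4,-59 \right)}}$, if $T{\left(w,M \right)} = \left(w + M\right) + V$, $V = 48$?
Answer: $- \frac{1243}{676} \approx -1.8388$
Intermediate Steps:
$T{\left(w,M \right)} = 48 + M + w$ ($T{\left(w,M \right)} = \left(w + M\right) + 48 = \left(M + w\right) + 48 = 48 + M + w$)
$\frac{1213 + 30}{-661 + T{\left(-4,-59 \right)}} = \frac{1213 + 30}{-661 - 15} = \frac{1243}{-661 - 15} = \frac{1243}{-676} = 1243 \left(- \frac{1}{676}\right) = - \frac{1243}{676}$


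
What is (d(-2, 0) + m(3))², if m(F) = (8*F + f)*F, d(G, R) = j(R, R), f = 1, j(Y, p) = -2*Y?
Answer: 5625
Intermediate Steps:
d(G, R) = -2*R
m(F) = F*(1 + 8*F) (m(F) = (8*F + 1)*F = (1 + 8*F)*F = F*(1 + 8*F))
(d(-2, 0) + m(3))² = (-2*0 + 3*(1 + 8*3))² = (0 + 3*(1 + 24))² = (0 + 3*25)² = (0 + 75)² = 75² = 5625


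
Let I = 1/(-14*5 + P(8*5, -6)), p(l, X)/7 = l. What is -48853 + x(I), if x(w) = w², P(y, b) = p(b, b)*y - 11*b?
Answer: -138540073167/2835856 ≈ -48853.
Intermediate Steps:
p(l, X) = 7*l
P(y, b) = -11*b + 7*b*y (P(y, b) = (7*b)*y - 11*b = 7*b*y - 11*b = -11*b + 7*b*y)
I = -1/1684 (I = 1/(-14*5 - 6*(-11 + 7*(8*5))) = 1/(-70 - 6*(-11 + 7*40)) = 1/(-70 - 6*(-11 + 280)) = 1/(-70 - 6*269) = 1/(-70 - 1614) = 1/(-1684) = -1/1684 ≈ -0.00059382)
-48853 + x(I) = -48853 + (-1/1684)² = -48853 + 1/2835856 = -138540073167/2835856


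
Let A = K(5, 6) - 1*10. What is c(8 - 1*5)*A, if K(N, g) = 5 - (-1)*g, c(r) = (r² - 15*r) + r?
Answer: -33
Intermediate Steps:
c(r) = r² - 14*r
K(N, g) = 5 + g
A = 1 (A = (5 + 6) - 1*10 = 11 - 10 = 1)
c(8 - 1*5)*A = ((8 - 1*5)*(-14 + (8 - 1*5)))*1 = ((8 - 5)*(-14 + (8 - 5)))*1 = (3*(-14 + 3))*1 = (3*(-11))*1 = -33*1 = -33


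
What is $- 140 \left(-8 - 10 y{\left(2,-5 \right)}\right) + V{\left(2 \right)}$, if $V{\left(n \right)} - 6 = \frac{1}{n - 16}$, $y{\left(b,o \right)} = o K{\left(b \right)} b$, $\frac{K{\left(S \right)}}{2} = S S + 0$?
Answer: $- \frac{1552237}{14} \approx -1.1087 \cdot 10^{5}$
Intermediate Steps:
$K{\left(S \right)} = 2 S^{2}$ ($K{\left(S \right)} = 2 \left(S S + 0\right) = 2 \left(S^{2} + 0\right) = 2 S^{2}$)
$y{\left(b,o \right)} = 2 o b^{3}$ ($y{\left(b,o \right)} = o 2 b^{2} b = 2 o b^{2} b = 2 o b^{3}$)
$V{\left(n \right)} = 6 + \frac{1}{-16 + n}$ ($V{\left(n \right)} = 6 + \frac{1}{n - 16} = 6 + \frac{1}{-16 + n}$)
$- 140 \left(-8 - 10 y{\left(2,-5 \right)}\right) + V{\left(2 \right)} = - 140 \left(-8 - 10 \cdot 2 \left(-5\right) 2^{3}\right) + \frac{-95 + 6 \cdot 2}{-16 + 2} = - 140 \left(-8 - 10 \cdot 2 \left(-5\right) 8\right) + \frac{-95 + 12}{-14} = - 140 \left(-8 - -800\right) - - \frac{83}{14} = - 140 \left(-8 + 800\right) + \frac{83}{14} = \left(-140\right) 792 + \frac{83}{14} = -110880 + \frac{83}{14} = - \frac{1552237}{14}$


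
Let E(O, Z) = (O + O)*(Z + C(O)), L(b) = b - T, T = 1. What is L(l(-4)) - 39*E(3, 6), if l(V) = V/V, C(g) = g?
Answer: -2106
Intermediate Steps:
l(V) = 1
L(b) = -1 + b (L(b) = b - 1*1 = b - 1 = -1 + b)
E(O, Z) = 2*O*(O + Z) (E(O, Z) = (O + O)*(Z + O) = (2*O)*(O + Z) = 2*O*(O + Z))
L(l(-4)) - 39*E(3, 6) = (-1 + 1) - 78*3*(3 + 6) = 0 - 78*3*9 = 0 - 39*54 = 0 - 2106 = -2106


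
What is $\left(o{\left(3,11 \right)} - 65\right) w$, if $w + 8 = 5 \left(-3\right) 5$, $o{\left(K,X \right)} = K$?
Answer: $5146$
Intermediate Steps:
$w = -83$ ($w = -8 + 5 \left(-3\right) 5 = -8 - 75 = -83$)
$\left(o{\left(3,11 \right)} - 65\right) w = \left(3 - 65\right) \left(-83\right) = \left(-62\right) \left(-83\right) = 5146$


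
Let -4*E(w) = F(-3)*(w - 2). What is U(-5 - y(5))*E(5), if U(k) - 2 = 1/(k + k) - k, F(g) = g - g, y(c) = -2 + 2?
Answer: 0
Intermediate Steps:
y(c) = 0
F(g) = 0
E(w) = 0 (E(w) = -0*(w - 2) = -0*(-2 + w) = -1/4*0 = 0)
U(k) = 2 + 1/(2*k) - k (U(k) = 2 + (1/(k + k) - k) = 2 + (1/(2*k) - k) = 2 + 1/(2*k) - k)
U(-5 - y(5))*E(5) = (2 + 1/(2*(-5 - 1*0)) - (-5 - 1*0))*0 = (2 + 1/(2*(-5 + 0)) - (-5 + 0))*0 = (2 + (1/2)/(-5) - 1*(-5))*0 = (2 + (1/2)*(-1/5) + 5)*0 = (2 - 1/10 + 5)*0 = (69/10)*0 = 0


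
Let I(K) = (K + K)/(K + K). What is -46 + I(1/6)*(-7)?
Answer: -53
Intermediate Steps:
I(K) = 1 (I(K) = (2*K)/((2*K)) = (2*K)*(1/(2*K)) = 1)
-46 + I(1/6)*(-7) = -46 + 1*(-7) = -46 - 7 = -53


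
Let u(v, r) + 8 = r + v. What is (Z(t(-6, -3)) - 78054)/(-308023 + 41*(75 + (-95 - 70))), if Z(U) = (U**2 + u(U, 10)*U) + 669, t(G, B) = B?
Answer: 77373/311713 ≈ 0.24822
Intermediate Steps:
u(v, r) = -8 + r + v (u(v, r) = -8 + (r + v) = -8 + r + v)
Z(U) = 669 + U**2 + U*(2 + U) (Z(U) = (U**2 + (-8 + 10 + U)*U) + 669 = (U**2 + (2 + U)*U) + 669 = (U**2 + U*(2 + U)) + 669 = 669 + U**2 + U*(2 + U))
(Z(t(-6, -3)) - 78054)/(-308023 + 41*(75 + (-95 - 70))) = ((669 + (-3)**2 - 3*(2 - 3)) - 78054)/(-308023 + 41*(75 + (-95 - 70))) = ((669 + 9 - 3*(-1)) - 78054)/(-308023 + 41*(75 - 165)) = ((669 + 9 + 3) - 78054)/(-308023 + 41*(-90)) = (681 - 78054)/(-308023 - 3690) = -77373/(-311713) = -77373*(-1/311713) = 77373/311713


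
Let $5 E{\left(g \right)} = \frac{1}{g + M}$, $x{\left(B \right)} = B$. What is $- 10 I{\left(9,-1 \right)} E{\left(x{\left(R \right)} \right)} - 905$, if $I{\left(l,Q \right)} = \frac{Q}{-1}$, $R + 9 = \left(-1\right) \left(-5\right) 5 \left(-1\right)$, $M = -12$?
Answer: $- \frac{20814}{23} \approx -904.96$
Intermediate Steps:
$R = -34$ ($R = -9 + \left(-1\right) \left(-5\right) 5 \left(-1\right) = -9 + 5 \cdot 5 \left(-1\right) = -9 + 25 \left(-1\right) = -9 - 25 = -34$)
$I{\left(l,Q \right)} = - Q$ ($I{\left(l,Q \right)} = Q \left(-1\right) = - Q$)
$E{\left(g \right)} = \frac{1}{5 \left(-12 + g\right)}$ ($E{\left(g \right)} = \frac{1}{5 \left(g - 12\right)} = \frac{1}{5 \left(-12 + g\right)}$)
$- 10 I{\left(9,-1 \right)} E{\left(x{\left(R \right)} \right)} - 905 = - 10 \left(\left(-1\right) \left(-1\right)\right) \frac{1}{5 \left(-12 - 34\right)} - 905 = \left(-10\right) 1 \frac{1}{5 \left(-46\right)} - 905 = - 10 \cdot \frac{1}{5} \left(- \frac{1}{46}\right) - 905 = \left(-10\right) \left(- \frac{1}{230}\right) - 905 = \frac{1}{23} - 905 = - \frac{20814}{23}$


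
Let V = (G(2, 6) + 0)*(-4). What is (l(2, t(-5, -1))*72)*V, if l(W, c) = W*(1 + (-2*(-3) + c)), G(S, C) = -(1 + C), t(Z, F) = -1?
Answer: 24192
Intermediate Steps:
G(S, C) = -1 - C
l(W, c) = W*(7 + c) (l(W, c) = W*(1 + (6 + c)) = W*(7 + c))
V = 28 (V = ((-1 - 1*6) + 0)*(-4) = ((-1 - 6) + 0)*(-4) = (-7 + 0)*(-4) = -7*(-4) = 28)
(l(2, t(-5, -1))*72)*V = ((2*(7 - 1))*72)*28 = ((2*6)*72)*28 = (12*72)*28 = 864*28 = 24192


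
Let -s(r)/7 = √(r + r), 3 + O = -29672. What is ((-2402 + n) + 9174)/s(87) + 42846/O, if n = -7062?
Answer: -42846/29675 + 5*√174/21 ≈ 1.6968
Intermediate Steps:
O = -29675 (O = -3 - 29672 = -29675)
s(r) = -7*√2*√r (s(r) = -7*√(r + r) = -7*√2*√r)
((-2402 + n) + 9174)/s(87) + 42846/O = ((-2402 - 7062) + 9174)/((-7*√2*√87)) + 42846/(-29675) = (-9464 + 9174)/((-7*√174)) + 42846*(-1/29675) = -(-5)*√174/21 - 42846/29675 = 5*√174/21 - 42846/29675 = -42846/29675 + 5*√174/21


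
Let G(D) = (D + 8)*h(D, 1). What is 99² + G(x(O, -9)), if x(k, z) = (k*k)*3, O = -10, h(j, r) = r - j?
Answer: -82291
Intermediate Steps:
x(k, z) = 3*k² (x(k, z) = k²*3 = 3*k²)
G(D) = (1 - D)*(8 + D) (G(D) = (D + 8)*(1 - D) = (8 + D)*(1 - D) = (1 - D)*(8 + D))
99² + G(x(O, -9)) = 99² - (-1 + 3*(-10)²)*(8 + 3*(-10)²) = 9801 - (-1 + 3*100)*(8 + 3*100) = 9801 - (-1 + 300)*(8 + 300) = 9801 - 1*299*308 = 9801 - 92092 = -82291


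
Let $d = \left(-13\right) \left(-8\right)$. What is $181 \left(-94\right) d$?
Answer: $-1769456$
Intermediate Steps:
$d = 104$
$181 \left(-94\right) d = 181 \left(-94\right) 104 = \left(-17014\right) 104 = -1769456$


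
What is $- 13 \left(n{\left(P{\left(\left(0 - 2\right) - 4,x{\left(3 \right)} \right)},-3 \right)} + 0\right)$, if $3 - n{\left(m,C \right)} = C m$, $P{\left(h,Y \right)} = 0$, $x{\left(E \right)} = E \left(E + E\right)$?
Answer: $-39$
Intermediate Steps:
$x{\left(E \right)} = 2 E^{2}$ ($x{\left(E \right)} = E 2 E = 2 E^{2}$)
$n{\left(m,C \right)} = 3 - C m$
$- 13 \left(n{\left(P{\left(\left(0 - 2\right) - 4,x{\left(3 \right)} \right)},-3 \right)} + 0\right) = - 13 \left(\left(3 - \left(-3\right) 0\right) + 0\right) = - 13 \left(\left(3 + 0\right) + 0\right) = - 13 \left(3 + 0\right) = \left(-13\right) 3 = -39$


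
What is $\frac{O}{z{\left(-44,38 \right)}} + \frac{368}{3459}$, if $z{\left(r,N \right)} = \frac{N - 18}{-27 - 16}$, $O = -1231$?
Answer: $\frac{183102607}{69180} \approx 2646.8$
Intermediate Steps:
$z{\left(r,N \right)} = \frac{18}{43} - \frac{N}{43}$ ($z{\left(r,N \right)} = \frac{-18 + N}{-43} = \left(-18 + N\right) \left(- \frac{1}{43}\right) = \frac{18}{43} - \frac{N}{43}$)
$\frac{O}{z{\left(-44,38 \right)}} + \frac{368}{3459} = - \frac{1231}{\frac{18}{43} - \frac{38}{43}} + \frac{368}{3459} = - \frac{1231}{\frac{18}{43} - \frac{38}{43}} + 368 \cdot \frac{1}{3459} = - \frac{1231}{- \frac{20}{43}} + \frac{368}{3459} = \left(-1231\right) \left(- \frac{43}{20}\right) + \frac{368}{3459} = \frac{52933}{20} + \frac{368}{3459} = \frac{183102607}{69180}$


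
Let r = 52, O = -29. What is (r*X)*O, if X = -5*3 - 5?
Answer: 30160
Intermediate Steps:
X = -20 (X = -15 - 5 = -20)
(r*X)*O = (52*(-20))*(-29) = -1040*(-29) = 30160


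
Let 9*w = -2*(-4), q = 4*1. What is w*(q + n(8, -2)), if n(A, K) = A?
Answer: 32/3 ≈ 10.667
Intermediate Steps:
q = 4
w = 8/9 (w = (-2*(-4))/9 = (⅑)*8 = 8/9 ≈ 0.88889)
w*(q + n(8, -2)) = 8*(4 + 8)/9 = (8/9)*12 = 32/3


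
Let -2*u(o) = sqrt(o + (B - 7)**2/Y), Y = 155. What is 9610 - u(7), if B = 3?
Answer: 9610 + sqrt(170655)/310 ≈ 9611.3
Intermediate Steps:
u(o) = -sqrt(16/155 + o)/2 (u(o) = -sqrt(o + (3 - 7)**2/155)/2 = -sqrt(o + (-4)**2*(1/155))/2 = -sqrt(o + 16*(1/155))/2 = -sqrt(o + 16/155)/2 = -sqrt(16/155 + o)/2)
9610 - u(7) = 9610 - (-1)*sqrt(2480 + 24025*7)/310 = 9610 - (-1)*sqrt(2480 + 168175)/310 = 9610 - (-1)*sqrt(170655)/310 = 9610 + sqrt(170655)/310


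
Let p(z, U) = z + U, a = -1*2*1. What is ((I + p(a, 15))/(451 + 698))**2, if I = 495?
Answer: 258064/1320201 ≈ 0.19547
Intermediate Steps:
a = -2 (a = -2*1 = -2)
p(z, U) = U + z
((I + p(a, 15))/(451 + 698))**2 = ((495 + (15 - 2))/(451 + 698))**2 = ((495 + 13)/1149)**2 = (508*(1/1149))**2 = (508/1149)**2 = 258064/1320201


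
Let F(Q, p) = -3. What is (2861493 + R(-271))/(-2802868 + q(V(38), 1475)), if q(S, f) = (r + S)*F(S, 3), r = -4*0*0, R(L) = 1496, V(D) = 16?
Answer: -2862989/2802916 ≈ -1.0214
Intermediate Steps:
r = 0 (r = 0*0 = 0)
q(S, f) = -3*S (q(S, f) = (0 + S)*(-3) = S*(-3) = -3*S)
(2861493 + R(-271))/(-2802868 + q(V(38), 1475)) = (2861493 + 1496)/(-2802868 - 3*16) = 2862989/(-2802868 - 48) = 2862989/(-2802916) = 2862989*(-1/2802916) = -2862989/2802916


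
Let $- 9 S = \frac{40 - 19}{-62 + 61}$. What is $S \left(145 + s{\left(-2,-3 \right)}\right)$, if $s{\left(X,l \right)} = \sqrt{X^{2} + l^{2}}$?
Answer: $\frac{1015}{3} + \frac{7 \sqrt{13}}{3} \approx 346.75$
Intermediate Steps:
$S = \frac{7}{3}$ ($S = - \frac{\left(40 - 19\right) \frac{1}{-62 + 61}}{9} = - \frac{21 \frac{1}{-1}}{9} = - \frac{21 \left(-1\right)}{9} = \left(- \frac{1}{9}\right) \left(-21\right) = \frac{7}{3} \approx 2.3333$)
$S \left(145 + s{\left(-2,-3 \right)}\right) = \frac{7 \left(145 + \sqrt{\left(-2\right)^{2} + \left(-3\right)^{2}}\right)}{3} = \frac{7 \left(145 + \sqrt{4 + 9}\right)}{3} = \frac{7 \left(145 + \sqrt{13}\right)}{3} = \frac{1015}{3} + \frac{7 \sqrt{13}}{3}$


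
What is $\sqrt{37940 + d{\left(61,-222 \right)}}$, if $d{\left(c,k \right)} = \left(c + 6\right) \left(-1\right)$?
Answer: $11 \sqrt{313} \approx 194.61$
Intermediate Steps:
$d{\left(c,k \right)} = -6 - c$ ($d{\left(c,k \right)} = \left(6 + c\right) \left(-1\right) = -6 - c$)
$\sqrt{37940 + d{\left(61,-222 \right)}} = \sqrt{37940 - 67} = \sqrt{37873} = 11 \sqrt{313}$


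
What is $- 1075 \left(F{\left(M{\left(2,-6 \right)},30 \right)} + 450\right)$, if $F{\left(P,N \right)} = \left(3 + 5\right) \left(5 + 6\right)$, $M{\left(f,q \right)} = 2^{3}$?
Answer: $-578350$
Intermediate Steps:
$M{\left(f,q \right)} = 8$
$F{\left(P,N \right)} = 88$ ($F{\left(P,N \right)} = 8 \cdot 11 = 88$)
$- 1075 \left(F{\left(M{\left(2,-6 \right)},30 \right)} + 450\right) = - 1075 \left(88 + 450\right) = \left(-1075\right) 538 = -578350$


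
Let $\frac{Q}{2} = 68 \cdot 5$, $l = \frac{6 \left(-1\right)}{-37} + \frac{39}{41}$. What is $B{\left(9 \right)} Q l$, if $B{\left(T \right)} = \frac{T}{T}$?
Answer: $\frac{1148520}{1517} \approx 757.1$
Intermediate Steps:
$B{\left(T \right)} = 1$
$l = \frac{1689}{1517}$ ($l = \left(-6\right) \left(- \frac{1}{37}\right) + 39 \cdot \frac{1}{41} = \frac{6}{37} + \frac{39}{41} = \frac{1689}{1517} \approx 1.1134$)
$Q = 680$ ($Q = 2 \cdot 68 \cdot 5 = 2 \cdot 340 = 680$)
$B{\left(9 \right)} Q l = 1 \cdot 680 \cdot \frac{1689}{1517} = 680 \cdot \frac{1689}{1517} = \frac{1148520}{1517}$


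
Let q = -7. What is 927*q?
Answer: -6489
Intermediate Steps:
927*q = 927*(-7) = -6489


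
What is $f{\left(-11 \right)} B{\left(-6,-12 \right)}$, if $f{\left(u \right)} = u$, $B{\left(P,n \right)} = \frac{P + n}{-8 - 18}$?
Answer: $- \frac{99}{13} \approx -7.6154$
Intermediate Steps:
$B{\left(P,n \right)} = - \frac{P}{26} - \frac{n}{26}$ ($B{\left(P,n \right)} = \frac{P + n}{-26} = \left(P + n\right) \left(- \frac{1}{26}\right) = - \frac{P}{26} - \frac{n}{26}$)
$f{\left(-11 \right)} B{\left(-6,-12 \right)} = - 11 \left(\left(- \frac{1}{26}\right) \left(-6\right) - - \frac{6}{13}\right) = - 11 \left(\frac{3}{13} + \frac{6}{13}\right) = \left(-11\right) \frac{9}{13} = - \frac{99}{13}$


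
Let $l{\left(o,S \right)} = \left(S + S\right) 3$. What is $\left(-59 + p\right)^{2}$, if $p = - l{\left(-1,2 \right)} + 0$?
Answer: $5041$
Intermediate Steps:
$l{\left(o,S \right)} = 6 S$ ($l{\left(o,S \right)} = 2 S 3 = 6 S$)
$p = -12$ ($p = - 6 \cdot 2 + 0 = \left(-1\right) 12 + 0 = -12 + 0 = -12$)
$\left(-59 + p\right)^{2} = \left(-59 - 12\right)^{2} = \left(-71\right)^{2} = 5041$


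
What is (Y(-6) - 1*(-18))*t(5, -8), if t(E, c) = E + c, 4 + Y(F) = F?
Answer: -24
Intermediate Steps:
Y(F) = -4 + F
(Y(-6) - 1*(-18))*t(5, -8) = ((-4 - 6) - 1*(-18))*(5 - 8) = (-10 + 18)*(-3) = 8*(-3) = -24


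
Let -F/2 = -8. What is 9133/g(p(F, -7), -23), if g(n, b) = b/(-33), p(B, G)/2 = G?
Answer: 301389/23 ≈ 13104.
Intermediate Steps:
F = 16 (F = -2*(-8) = 16)
p(B, G) = 2*G
g(n, b) = -b/33 (g(n, b) = b*(-1/33) = -b/33)
9133/g(p(F, -7), -23) = 9133/((-1/33*(-23))) = 9133/(23/33) = 9133*(33/23) = 301389/23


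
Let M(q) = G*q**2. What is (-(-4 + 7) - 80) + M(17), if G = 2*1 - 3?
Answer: -372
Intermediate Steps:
G = -1 (G = 2 - 3 = -1)
M(q) = -q**2
(-(-4 + 7) - 80) + M(17) = (-(-4 + 7) - 80) - 1*17**2 = (-1*3 - 80) - 1*289 = (-3 - 80) - 289 = -83 - 289 = -372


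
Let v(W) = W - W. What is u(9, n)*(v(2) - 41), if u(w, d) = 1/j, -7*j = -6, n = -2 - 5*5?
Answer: -287/6 ≈ -47.833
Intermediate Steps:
n = -27 (n = -2 - 25 = -27)
j = 6/7 (j = -⅐*(-6) = 6/7 ≈ 0.85714)
v(W) = 0
u(w, d) = 7/6 (u(w, d) = 1/(6/7) = 7/6)
u(9, n)*(v(2) - 41) = 7*(0 - 41)/6 = (7/6)*(-41) = -287/6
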